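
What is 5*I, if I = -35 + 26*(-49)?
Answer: -6545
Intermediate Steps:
I = -1309 (I = -35 - 1274 = -1309)
5*I = 5*(-1309) = -6545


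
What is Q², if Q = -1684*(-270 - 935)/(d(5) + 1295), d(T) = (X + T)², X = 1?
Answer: 4117733808400/1771561 ≈ 2.3244e+6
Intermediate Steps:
d(T) = (1 + T)²
Q = 2029220/1331 (Q = -1684*(-270 - 935)/((1 + 5)² + 1295) = -1684*(-1205/(6² + 1295)) = -1684*(-1205/(36 + 1295)) = -1684/(1331*(-1/1205)) = -1684/(-1331/1205) = -1684*(-1205/1331) = 2029220/1331 ≈ 1524.6)
Q² = (2029220/1331)² = 4117733808400/1771561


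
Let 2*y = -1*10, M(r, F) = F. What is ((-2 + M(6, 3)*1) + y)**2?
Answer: 16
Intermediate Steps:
y = -5 (y = (-1*10)/2 = (1/2)*(-10) = -5)
((-2 + M(6, 3)*1) + y)**2 = ((-2 + 3*1) - 5)**2 = ((-2 + 3) - 5)**2 = (1 - 5)**2 = (-4)**2 = 16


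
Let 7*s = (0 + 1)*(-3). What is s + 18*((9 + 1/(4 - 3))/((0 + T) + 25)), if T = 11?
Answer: 32/7 ≈ 4.5714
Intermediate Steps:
s = -3/7 (s = ((0 + 1)*(-3))/7 = (1*(-3))/7 = (⅐)*(-3) = -3/7 ≈ -0.42857)
s + 18*((9 + 1/(4 - 3))/((0 + T) + 25)) = -3/7 + 18*((9 + 1/(4 - 3))/((0 + 11) + 25)) = -3/7 + 18*((9 + 1/1)/(11 + 25)) = -3/7 + 18*((9 + 1)/36) = -3/7 + 18*(10*(1/36)) = -3/7 + 18*(5/18) = -3/7 + 5 = 32/7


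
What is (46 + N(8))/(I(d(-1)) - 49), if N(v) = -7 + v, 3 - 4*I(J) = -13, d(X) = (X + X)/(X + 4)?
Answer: -47/45 ≈ -1.0444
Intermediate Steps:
d(X) = 2*X/(4 + X) (d(X) = (2*X)/(4 + X) = 2*X/(4 + X))
I(J) = 4 (I(J) = ¾ - ¼*(-13) = ¾ + 13/4 = 4)
(46 + N(8))/(I(d(-1)) - 49) = (46 + (-7 + 8))/(4 - 49) = (46 + 1)/(-45) = 47*(-1/45) = -47/45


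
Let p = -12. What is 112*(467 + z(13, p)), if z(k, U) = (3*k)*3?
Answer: 65408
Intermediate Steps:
z(k, U) = 9*k
112*(467 + z(13, p)) = 112*(467 + 9*13) = 112*(467 + 117) = 112*584 = 65408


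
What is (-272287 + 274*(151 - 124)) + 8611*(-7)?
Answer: -325166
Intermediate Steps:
(-272287 + 274*(151 - 124)) + 8611*(-7) = (-272287 + 274*27) - 60277 = (-272287 + 7398) - 60277 = -264889 - 60277 = -325166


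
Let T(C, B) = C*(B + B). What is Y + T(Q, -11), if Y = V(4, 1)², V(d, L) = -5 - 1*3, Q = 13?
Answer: -222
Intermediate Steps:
V(d, L) = -8 (V(d, L) = -5 - 3 = -8)
T(C, B) = 2*B*C (T(C, B) = C*(2*B) = 2*B*C)
Y = 64 (Y = (-8)² = 64)
Y + T(Q, -11) = 64 + 2*(-11)*13 = 64 - 286 = -222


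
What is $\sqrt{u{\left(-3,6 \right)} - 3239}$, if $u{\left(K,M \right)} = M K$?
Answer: $i \sqrt{3257} \approx 57.07 i$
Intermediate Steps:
$u{\left(K,M \right)} = K M$
$\sqrt{u{\left(-3,6 \right)} - 3239} = \sqrt{\left(-3\right) 6 - 3239} = \sqrt{-18 - 3239} = \sqrt{-3257} = i \sqrt{3257}$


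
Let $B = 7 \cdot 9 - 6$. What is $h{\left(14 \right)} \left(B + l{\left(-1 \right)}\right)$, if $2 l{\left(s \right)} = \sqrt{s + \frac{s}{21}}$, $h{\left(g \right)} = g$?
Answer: $798 + \frac{i \sqrt{462}}{3} \approx 798.0 + 7.1647 i$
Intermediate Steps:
$B = 57$ ($B = 63 - 6 = 57$)
$l{\left(s \right)} = \frac{\sqrt{462} \sqrt{s}}{42}$ ($l{\left(s \right)} = \frac{\sqrt{s + \frac{s}{21}}}{2} = \frac{\sqrt{\frac{22 s}{21}}}{2} = \frac{\frac{1}{21} \sqrt{462} \sqrt{s}}{2} = \frac{\sqrt{462} \sqrt{s}}{42}$)
$h{\left(14 \right)} \left(B + l{\left(-1 \right)}\right) = 14 \left(57 + \frac{\sqrt{462} \sqrt{-1}}{42}\right) = 14 \left(57 + \frac{\sqrt{462} i}{42}\right) = 14 \left(57 + \frac{i \sqrt{462}}{42}\right) = 798 + \frac{i \sqrt{462}}{3}$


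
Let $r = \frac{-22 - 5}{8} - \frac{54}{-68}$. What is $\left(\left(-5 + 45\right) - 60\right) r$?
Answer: $\frac{1755}{34} \approx 51.618$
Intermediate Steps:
$r = - \frac{351}{136}$ ($r = \left(-22 - 5\right) \frac{1}{8} - - \frac{27}{34} = \left(-27\right) \frac{1}{8} + \frac{27}{34} = - \frac{27}{8} + \frac{27}{34} = - \frac{351}{136} \approx -2.5809$)
$\left(\left(-5 + 45\right) - 60\right) r = \left(\left(-5 + 45\right) - 60\right) \left(- \frac{351}{136}\right) = \left(40 - 60\right) \left(- \frac{351}{136}\right) = \left(-20\right) \left(- \frac{351}{136}\right) = \frac{1755}{34}$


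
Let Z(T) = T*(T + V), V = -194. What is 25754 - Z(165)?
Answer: 30539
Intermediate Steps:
Z(T) = T*(-194 + T) (Z(T) = T*(T - 194) = T*(-194 + T))
25754 - Z(165) = 25754 - 165*(-194 + 165) = 25754 - 165*(-29) = 25754 - 1*(-4785) = 25754 + 4785 = 30539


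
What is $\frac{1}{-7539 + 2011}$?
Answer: $- \frac{1}{5528} \approx -0.0001809$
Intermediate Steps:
$\frac{1}{-7539 + 2011} = \frac{1}{-5528} = - \frac{1}{5528}$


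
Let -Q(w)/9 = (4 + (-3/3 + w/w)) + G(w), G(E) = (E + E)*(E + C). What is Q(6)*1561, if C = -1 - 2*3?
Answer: 112392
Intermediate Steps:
C = -7 (C = -1 - 6 = -7)
G(E) = 2*E*(-7 + E) (G(E) = (E + E)*(E - 7) = (2*E)*(-7 + E) = 2*E*(-7 + E))
Q(w) = -36 - 18*w*(-7 + w) (Q(w) = -9*((4 + (-3/3 + w/w)) + 2*w*(-7 + w)) = -9*((4 + (-3*⅓ + 1)) + 2*w*(-7 + w)) = -9*((4 + (-1 + 1)) + 2*w*(-7 + w)) = -9*((4 + 0) + 2*w*(-7 + w)) = -9*(4 + 2*w*(-7 + w)) = -36 - 18*w*(-7 + w))
Q(6)*1561 = (-36 - 18*6*(-7 + 6))*1561 = (-36 - 18*6*(-1))*1561 = (-36 + 108)*1561 = 72*1561 = 112392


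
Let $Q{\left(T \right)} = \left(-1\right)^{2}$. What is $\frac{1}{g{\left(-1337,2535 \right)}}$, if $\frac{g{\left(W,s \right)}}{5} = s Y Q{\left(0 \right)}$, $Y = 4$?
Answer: $\frac{1}{50700} \approx 1.9724 \cdot 10^{-5}$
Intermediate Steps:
$Q{\left(T \right)} = 1$
$g{\left(W,s \right)} = 20 s$ ($g{\left(W,s \right)} = 5 s 4 \cdot 1 = 5 \cdot 4 s 1 = 5 \cdot 4 s = 20 s$)
$\frac{1}{g{\left(-1337,2535 \right)}} = \frac{1}{20 \cdot 2535} = \frac{1}{50700}$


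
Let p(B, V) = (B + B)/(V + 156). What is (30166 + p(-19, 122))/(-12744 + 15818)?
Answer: 4193055/427286 ≈ 9.8132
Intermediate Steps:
p(B, V) = 2*B/(156 + V) (p(B, V) = (2*B)/(156 + V) = 2*B/(156 + V))
(30166 + p(-19, 122))/(-12744 + 15818) = (30166 + 2*(-19)/(156 + 122))/(-12744 + 15818) = (30166 + 2*(-19)/278)/3074 = (30166 + 2*(-19)*(1/278))*(1/3074) = (30166 - 19/139)*(1/3074) = (4193055/139)*(1/3074) = 4193055/427286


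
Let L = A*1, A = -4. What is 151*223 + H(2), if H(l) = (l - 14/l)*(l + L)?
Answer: 33683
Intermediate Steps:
L = -4 (L = -4*1 = -4)
H(l) = (-4 + l)*(l - 14/l) (H(l) = (l - 14/l)*(l - 4) = (l - 14/l)*(-4 + l) = (-4 + l)*(l - 14/l))
151*223 + H(2) = 151*223 + (-14 + 2**2 - 4*2 + 56/2) = 33673 + (-14 + 4 - 8 + 56*(1/2)) = 33673 + (-14 + 4 - 8 + 28) = 33673 + 10 = 33683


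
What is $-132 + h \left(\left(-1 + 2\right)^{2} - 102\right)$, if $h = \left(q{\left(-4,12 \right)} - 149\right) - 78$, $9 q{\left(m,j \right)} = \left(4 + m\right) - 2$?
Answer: $\frac{205357}{9} \approx 22817.0$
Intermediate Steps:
$q{\left(m,j \right)} = \frac{2}{9} + \frac{m}{9}$ ($q{\left(m,j \right)} = \frac{\left(4 + m\right) - 2}{9} = \frac{2 + m}{9} = \frac{2}{9} + \frac{m}{9}$)
$h = - \frac{2045}{9}$ ($h = \left(\left(\frac{2}{9} + \frac{1}{9} \left(-4\right)\right) - 149\right) - 78 = \left(\left(\frac{2}{9} - \frac{4}{9}\right) - 149\right) - 78 = \left(- \frac{2}{9} - 149\right) - 78 = - \frac{1343}{9} - 78 = - \frac{2045}{9} \approx -227.22$)
$-132 + h \left(\left(-1 + 2\right)^{2} - 102\right) = -132 - \frac{2045 \left(\left(-1 + 2\right)^{2} - 102\right)}{9} = -132 - \frac{2045 \left(1^{2} - 102\right)}{9} = -132 - \frac{2045 \left(1 - 102\right)}{9} = -132 - - \frac{206545}{9} = -132 + \frac{206545}{9} = \frac{205357}{9}$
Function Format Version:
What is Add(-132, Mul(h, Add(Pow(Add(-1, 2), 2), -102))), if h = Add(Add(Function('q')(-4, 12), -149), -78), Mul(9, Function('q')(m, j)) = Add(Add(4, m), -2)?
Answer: Rational(205357, 9) ≈ 22817.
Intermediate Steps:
Function('q')(m, j) = Add(Rational(2, 9), Mul(Rational(1, 9), m)) (Function('q')(m, j) = Mul(Rational(1, 9), Add(Add(4, m), -2)) = Mul(Rational(1, 9), Add(2, m)) = Add(Rational(2, 9), Mul(Rational(1, 9), m)))
h = Rational(-2045, 9) (h = Add(Add(Add(Rational(2, 9), Mul(Rational(1, 9), -4)), -149), -78) = Add(Add(Add(Rational(2, 9), Rational(-4, 9)), -149), -78) = Add(Add(Rational(-2, 9), -149), -78) = Add(Rational(-1343, 9), -78) = Rational(-2045, 9) ≈ -227.22)
Add(-132, Mul(h, Add(Pow(Add(-1, 2), 2), -102))) = Add(-132, Mul(Rational(-2045, 9), Add(Pow(Add(-1, 2), 2), -102))) = Add(-132, Mul(Rational(-2045, 9), Add(Pow(1, 2), -102))) = Add(-132, Mul(Rational(-2045, 9), Add(1, -102))) = Add(-132, Mul(Rational(-2045, 9), -101)) = Add(-132, Rational(206545, 9)) = Rational(205357, 9)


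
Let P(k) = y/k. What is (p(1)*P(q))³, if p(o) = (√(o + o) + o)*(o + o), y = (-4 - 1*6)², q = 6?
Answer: 7000000/27 + 5000000*√2/27 ≈ 5.2115e+5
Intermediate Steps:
y = 100 (y = (-4 - 6)² = (-10)² = 100)
P(k) = 100/k
p(o) = 2*o*(o + √2*√o) (p(o) = (√(2*o) + o)*(2*o) = (√2*√o + o)*(2*o) = (o + √2*√o)*(2*o) = 2*o*(o + √2*√o))
(p(1)*P(q))³ = ((2*1² + 2*√2*1^(3/2))*(100/6))³ = ((2*1 + 2*√2*1)*(100*(⅙)))³ = ((2 + 2*√2)*(50/3))³ = (100/3 + 100*√2/3)³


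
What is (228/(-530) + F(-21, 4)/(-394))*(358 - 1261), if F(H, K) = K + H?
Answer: 36491133/104410 ≈ 349.50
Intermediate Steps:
F(H, K) = H + K
(228/(-530) + F(-21, 4)/(-394))*(358 - 1261) = (228/(-530) + (-21 + 4)/(-394))*(358 - 1261) = (228*(-1/530) - 17*(-1/394))*(-903) = (-114/265 + 17/394)*(-903) = -40411/104410*(-903) = 36491133/104410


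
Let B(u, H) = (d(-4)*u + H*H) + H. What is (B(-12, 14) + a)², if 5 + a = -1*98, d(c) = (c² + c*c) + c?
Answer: 52441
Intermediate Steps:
d(c) = c + 2*c² (d(c) = (c² + c²) + c = 2*c² + c = c + 2*c²)
B(u, H) = H + H² + 28*u (B(u, H) = ((-4*(1 + 2*(-4)))*u + H*H) + H = ((-4*(1 - 8))*u + H²) + H = ((-4*(-7))*u + H²) + H = (28*u + H²) + H = (H² + 28*u) + H = H + H² + 28*u)
a = -103 (a = -5 - 1*98 = -5 - 98 = -103)
(B(-12, 14) + a)² = ((14 + 14² + 28*(-12)) - 103)² = ((14 + 196 - 336) - 103)² = (-126 - 103)² = (-229)² = 52441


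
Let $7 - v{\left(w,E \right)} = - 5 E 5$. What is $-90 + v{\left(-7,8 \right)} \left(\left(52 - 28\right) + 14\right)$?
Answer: $7776$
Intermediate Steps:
$v{\left(w,E \right)} = 7 + 25 E$ ($v{\left(w,E \right)} = 7 - - 5 E 5 = 7 - - 25 E = 7 + 25 E$)
$-90 + v{\left(-7,8 \right)} \left(\left(52 - 28\right) + 14\right) = -90 + \left(7 + 25 \cdot 8\right) \left(\left(52 - 28\right) + 14\right) = -90 + \left(7 + 200\right) \left(\left(52 - 28\right) + 14\right) = -90 + 207 \left(24 + 14\right) = -90 + 207 \cdot 38 = -90 + 7866 = 7776$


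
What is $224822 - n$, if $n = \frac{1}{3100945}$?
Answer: $\frac{697160656789}{3100945} \approx 2.2482 \cdot 10^{5}$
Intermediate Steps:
$n = \frac{1}{3100945} \approx 3.2248 \cdot 10^{-7}$
$224822 - n = 224822 - \frac{1}{3100945} = \frac{697160656789}{3100945}$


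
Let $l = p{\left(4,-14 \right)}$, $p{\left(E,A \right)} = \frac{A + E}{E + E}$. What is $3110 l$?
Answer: $- \frac{7775}{2} \approx -3887.5$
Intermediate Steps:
$p{\left(E,A \right)} = \frac{A + E}{2 E}$
$l = - \frac{5}{4}$ ($l = \frac{-14 + 4}{2 \cdot 4} = \frac{1}{2} \cdot \frac{1}{4} \left(-10\right) = - \frac{5}{4} \approx -1.25$)
$3110 l = 3110 \left(- \frac{5}{4}\right) = - \frac{7775}{2}$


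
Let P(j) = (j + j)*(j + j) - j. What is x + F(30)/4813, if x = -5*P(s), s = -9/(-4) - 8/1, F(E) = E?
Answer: -3320940/4813 ≈ -689.99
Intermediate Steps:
s = -23/4 (s = -9*(-¼) - 8*1 = 9/4 - 8 = -23/4 ≈ -5.7500)
P(j) = -j + 4*j² (P(j) = (2*j)*(2*j) - j = 4*j² - j = -j + 4*j²)
x = -690 (x = -(-115)*(-1 + 4*(-23/4))/4 = -(-115)*(-1 - 23)/4 = -(-115)*(-24)/4 = -5*138 = -690)
x + F(30)/4813 = -690 + 30/4813 = -3320940/4813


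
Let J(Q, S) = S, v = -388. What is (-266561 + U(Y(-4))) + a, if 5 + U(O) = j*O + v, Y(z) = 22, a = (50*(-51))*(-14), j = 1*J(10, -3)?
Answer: -231320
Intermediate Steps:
j = -3 (j = 1*(-3) = -3)
a = 35700 (a = -2550*(-14) = 35700)
U(O) = -393 - 3*O (U(O) = -5 + (-3*O - 388) = -5 + (-388 - 3*O) = -393 - 3*O)
(-266561 + U(Y(-4))) + a = (-266561 + (-393 - 3*22)) + 35700 = (-266561 + (-393 - 66)) + 35700 = (-266561 - 459) + 35700 = -267020 + 35700 = -231320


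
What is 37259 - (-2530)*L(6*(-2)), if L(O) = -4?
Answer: 27139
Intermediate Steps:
37259 - (-2530)*L(6*(-2)) = 37259 - (-2530)*(-4) = 37259 - 1*10120 = 37259 - 10120 = 27139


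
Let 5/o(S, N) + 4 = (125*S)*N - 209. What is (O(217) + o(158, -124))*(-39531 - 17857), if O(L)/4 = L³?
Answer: -5744957741046707348/2449213 ≈ -2.3456e+12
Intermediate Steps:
o(S, N) = 5/(-213 + 125*N*S) (o(S, N) = 5/(-4 + ((125*S)*N - 209)) = 5/(-4 + (125*N*S - 209)) = 5/(-4 + (-209 + 125*N*S)) = 5/(-213 + 125*N*S))
O(L) = 4*L³
(O(217) + o(158, -124))*(-39531 - 17857) = (4*217³ + 5/(-213 + 125*(-124)*158))*(-39531 - 17857) = (4*10218313 + 5/(-213 - 2449000))*(-57388) = (40873252 + 5/(-2449213))*(-57388) = (40873252 + 5*(-1/2449213))*(-57388) = (40873252 - 5/2449213)*(-57388) = (100107300150671/2449213)*(-57388) = -5744957741046707348/2449213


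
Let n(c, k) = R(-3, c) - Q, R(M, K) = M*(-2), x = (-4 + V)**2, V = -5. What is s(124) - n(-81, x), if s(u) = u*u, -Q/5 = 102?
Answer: 14860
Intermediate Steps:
Q = -510 (Q = -5*102 = -510)
x = 81 (x = (-4 - 5)**2 = (-9)**2 = 81)
s(u) = u**2
R(M, K) = -2*M
n(c, k) = 516 (n(c, k) = -2*(-3) - 1*(-510) = 6 + 510 = 516)
s(124) - n(-81, x) = 124**2 - 1*516 = 15376 - 516 = 14860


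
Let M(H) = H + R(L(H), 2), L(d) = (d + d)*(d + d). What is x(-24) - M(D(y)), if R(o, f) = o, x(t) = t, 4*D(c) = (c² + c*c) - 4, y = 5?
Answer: -1129/2 ≈ -564.50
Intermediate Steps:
D(c) = -1 + c²/2 (D(c) = ((c² + c*c) - 4)/4 = ((c² + c²) - 4)/4 = (2*c² - 4)/4 = (-4 + 2*c²)/4 = -1 + c²/2)
L(d) = 4*d² (L(d) = (2*d)*(2*d) = 4*d²)
M(H) = H + 4*H²
x(-24) - M(D(y)) = -24 - (-1 + (½)*5²)*(1 + 4*(-1 + (½)*5²)) = -24 - (-1 + (½)*25)*(1 + 4*(-1 + (½)*25)) = -24 - (-1 + 25/2)*(1 + 4*(-1 + 25/2)) = -24 - 23*(1 + 4*(23/2))/2 = -24 - 23*(1 + 46)/2 = -24 - 23*47/2 = -24 - 1*1081/2 = -24 - 1081/2 = -1129/2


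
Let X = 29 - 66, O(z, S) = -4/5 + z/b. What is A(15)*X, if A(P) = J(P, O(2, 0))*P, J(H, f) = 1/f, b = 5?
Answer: 2775/2 ≈ 1387.5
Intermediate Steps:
O(z, S) = -⅘ + z/5 (O(z, S) = -4/5 + z/5 = -4*⅕ + z*(⅕) = -⅘ + z/5)
X = -37
A(P) = -5*P/2 (A(P) = P/(-⅘ + (⅕)*2) = P/(-⅘ + ⅖) = P/(-⅖) = -5*P/2)
A(15)*X = -5/2*15*(-37) = -75/2*(-37) = 2775/2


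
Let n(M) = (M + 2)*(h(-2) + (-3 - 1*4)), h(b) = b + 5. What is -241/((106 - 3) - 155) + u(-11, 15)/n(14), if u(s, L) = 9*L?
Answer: 2101/832 ≈ 2.5252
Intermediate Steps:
h(b) = 5 + b
n(M) = -8 - 4*M (n(M) = (M + 2)*((5 - 2) + (-3 - 1*4)) = (2 + M)*(3 + (-3 - 4)) = (2 + M)*(3 - 7) = (2 + M)*(-4) = -8 - 4*M)
-241/((106 - 3) - 155) + u(-11, 15)/n(14) = -241/((106 - 3) - 155) + (9*15)/(-8 - 4*14) = -241/(103 - 155) + 135/(-8 - 56) = -241/(-52) + 135/(-64) = -241*(-1/52) + 135*(-1/64) = 241/52 - 135/64 = 2101/832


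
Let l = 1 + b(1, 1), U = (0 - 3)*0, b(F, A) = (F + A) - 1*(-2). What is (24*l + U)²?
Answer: 14400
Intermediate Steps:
b(F, A) = 2 + A + F (b(F, A) = (A + F) + 2 = 2 + A + F)
U = 0 (U = -3*0 = 0)
l = 5 (l = 1 + (2 + 1 + 1) = 1 + 4 = 5)
(24*l + U)² = (24*5 + 0)² = (120 + 0)² = 120² = 14400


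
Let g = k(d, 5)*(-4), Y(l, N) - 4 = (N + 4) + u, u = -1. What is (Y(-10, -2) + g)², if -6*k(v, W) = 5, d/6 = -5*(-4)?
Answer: 625/9 ≈ 69.444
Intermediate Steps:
d = 120 (d = 6*(-5*(-4)) = 6*20 = 120)
k(v, W) = -⅚ (k(v, W) = -⅙*5 = -⅚)
Y(l, N) = 7 + N (Y(l, N) = 4 + ((N + 4) - 1) = 4 + ((4 + N) - 1) = 4 + (3 + N) = 7 + N)
g = 10/3 (g = -⅚*(-4) = 10/3 ≈ 3.3333)
(Y(-10, -2) + g)² = ((7 - 2) + 10/3)² = (5 + 10/3)² = (25/3)² = 625/9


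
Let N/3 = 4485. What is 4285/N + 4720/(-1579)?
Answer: -11348317/4249089 ≈ -2.6708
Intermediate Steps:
N = 13455 (N = 3*4485 = 13455)
4285/N + 4720/(-1579) = 4285/13455 + 4720/(-1579) = 4285*(1/13455) + 4720*(-1/1579) = 857/2691 - 4720/1579 = -11348317/4249089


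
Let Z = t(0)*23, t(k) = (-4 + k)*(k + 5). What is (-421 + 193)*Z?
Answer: 104880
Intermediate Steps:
t(k) = (-4 + k)*(5 + k)
Z = -460 (Z = (-20 + 0 + 0²)*23 = (-20 + 0 + 0)*23 = -20*23 = -460)
(-421 + 193)*Z = (-421 + 193)*(-460) = -228*(-460) = 104880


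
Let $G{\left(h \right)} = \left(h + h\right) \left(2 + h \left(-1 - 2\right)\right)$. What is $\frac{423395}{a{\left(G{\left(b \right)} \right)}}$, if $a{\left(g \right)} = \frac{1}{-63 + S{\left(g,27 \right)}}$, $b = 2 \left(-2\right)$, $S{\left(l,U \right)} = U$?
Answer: $-15242220$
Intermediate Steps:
$b = -4$
$G{\left(h \right)} = 2 h \left(2 - 3 h\right)$ ($G{\left(h \right)} = 2 h \left(2 + h \left(-3\right)\right) = 2 h \left(2 - 3 h\right)$)
$a{\left(g \right)} = - \frac{1}{36}$ ($a{\left(g \right)} = \frac{1}{-63 + 27} = \frac{1}{-36} = - \frac{1}{36}$)
$\frac{423395}{a{\left(G{\left(b \right)} \right)}} = \frac{423395}{- \frac{1}{36}} = 423395 \left(-36\right) = -15242220$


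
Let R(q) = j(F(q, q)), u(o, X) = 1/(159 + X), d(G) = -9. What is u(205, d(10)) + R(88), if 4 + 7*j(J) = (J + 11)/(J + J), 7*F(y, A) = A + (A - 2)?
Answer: -1339/2900 ≈ -0.46172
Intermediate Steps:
F(y, A) = -2/7 + 2*A/7 (F(y, A) = (A + (A - 2))/7 = (A + (-2 + A))/7 = (-2 + 2*A)/7 = -2/7 + 2*A/7)
j(J) = -4/7 + (11 + J)/(14*J) (j(J) = -4/7 + ((J + 11)/(J + J))/7 = -4/7 + ((11 + J)/((2*J)))/7 = -4/7 + ((11 + J)*(1/(2*J)))/7 = -4/7 + ((11 + J)/(2*J))/7 = -4/7 + (11 + J)/(14*J))
R(q) = (13 - 2*q)/(14*(-2/7 + 2*q/7)) (R(q) = (11 - 7*(-2/7 + 2*q/7))/(14*(-2/7 + 2*q/7)) = (11 + (2 - 2*q))/(14*(-2/7 + 2*q/7)) = (13 - 2*q)/(14*(-2/7 + 2*q/7)))
u(205, d(10)) + R(88) = 1/(159 - 9) + (13 - 2*88)/(4*(-1 + 88)) = 1/150 + (¼)*(13 - 176)/87 = 1/150 + (¼)*(1/87)*(-163) = 1/150 - 163/348 = -1339/2900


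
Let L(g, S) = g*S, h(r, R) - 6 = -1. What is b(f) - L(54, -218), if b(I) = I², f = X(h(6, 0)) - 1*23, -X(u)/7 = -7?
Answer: 12448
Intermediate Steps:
h(r, R) = 5 (h(r, R) = 6 - 1 = 5)
X(u) = 49 (X(u) = -7*(-7) = 49)
L(g, S) = S*g
f = 26 (f = 49 - 1*23 = 49 - 23 = 26)
b(f) - L(54, -218) = 26² - (-218)*54 = 676 - 1*(-11772) = 676 + 11772 = 12448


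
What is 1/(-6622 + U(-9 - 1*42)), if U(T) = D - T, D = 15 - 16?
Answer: -1/6572 ≈ -0.00015216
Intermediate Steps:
D = -1
U(T) = -1 - T
1/(-6622 + U(-9 - 1*42)) = 1/(-6622 + (-1 - (-9 - 1*42))) = 1/(-6622 + (-1 - (-9 - 42))) = 1/(-6622 + (-1 - 1*(-51))) = 1/(-6622 + (-1 + 51)) = 1/(-6622 + 50) = 1/(-6572) = -1/6572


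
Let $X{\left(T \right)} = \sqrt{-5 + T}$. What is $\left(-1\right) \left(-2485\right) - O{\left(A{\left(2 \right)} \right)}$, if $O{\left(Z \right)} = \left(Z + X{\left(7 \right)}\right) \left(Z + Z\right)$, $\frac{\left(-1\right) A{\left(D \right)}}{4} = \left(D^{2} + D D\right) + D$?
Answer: $-715 + 80 \sqrt{2} \approx -601.86$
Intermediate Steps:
$A{\left(D \right)} = - 8 D^{2} - 4 D$ ($A{\left(D \right)} = - 4 \left(\left(D^{2} + D D\right) + D\right) = - 4 \left(\left(D^{2} + D^{2}\right) + D\right) = - 4 \left(2 D^{2} + D\right) = - 4 \left(D + 2 D^{2}\right) = - 8 D^{2} - 4 D$)
$O{\left(Z \right)} = 2 Z \left(Z + \sqrt{2}\right)$ ($O{\left(Z \right)} = \left(Z + \sqrt{-5 + 7}\right) \left(Z + Z\right) = \left(Z + \sqrt{2}\right) 2 Z = 2 Z \left(Z + \sqrt{2}\right)$)
$\left(-1\right) \left(-2485\right) - O{\left(A{\left(2 \right)} \right)} = \left(-1\right) \left(-2485\right) - 2 \left(\left(-4\right) 2 \left(1 + 2 \cdot 2\right)\right) \left(\left(-4\right) 2 \left(1 + 2 \cdot 2\right) + \sqrt{2}\right) = 2485 - 2 \left(\left(-4\right) 2 \left(1 + 4\right)\right) \left(\left(-4\right) 2 \left(1 + 4\right) + \sqrt{2}\right) = 2485 - 2 \left(\left(-4\right) 2 \cdot 5\right) \left(\left(-4\right) 2 \cdot 5 + \sqrt{2}\right) = 2485 - 2 \left(-40\right) \left(-40 + \sqrt{2}\right) = 2485 - \left(3200 - 80 \sqrt{2}\right) = -715 + 80 \sqrt{2}$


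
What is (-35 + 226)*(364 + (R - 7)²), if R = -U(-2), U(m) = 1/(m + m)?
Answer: 1251623/16 ≈ 78227.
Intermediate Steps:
U(m) = 1/(2*m)
R = ¼ (R = -1/(2*(-2)) = -(-1)/(2*2) = -1*(-¼) = ¼ ≈ 0.25000)
(-35 + 226)*(364 + (R - 7)²) = (-35 + 226)*(364 + (¼ - 7)²) = 191*(364 + (-27/4)²) = 191*(364 + 729/16) = 191*(6553/16) = 1251623/16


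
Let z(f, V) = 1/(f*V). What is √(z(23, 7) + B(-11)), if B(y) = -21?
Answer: 26*I*√805/161 ≈ 4.5819*I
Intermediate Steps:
z(f, V) = 1/(V*f)
√(z(23, 7) + B(-11)) = √(1/(7*23) - 21) = √((⅐)*(1/23) - 21) = √(1/161 - 21) = √(-3380/161) = 26*I*√805/161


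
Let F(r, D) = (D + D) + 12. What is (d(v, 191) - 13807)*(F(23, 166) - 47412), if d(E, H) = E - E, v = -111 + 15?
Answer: 649867876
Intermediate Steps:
v = -96
F(r, D) = 12 + 2*D (F(r, D) = 2*D + 12 = 12 + 2*D)
d(E, H) = 0
(d(v, 191) - 13807)*(F(23, 166) - 47412) = (0 - 13807)*((12 + 2*166) - 47412) = -13807*((12 + 332) - 47412) = -13807*(344 - 47412) = -13807*(-47068) = 649867876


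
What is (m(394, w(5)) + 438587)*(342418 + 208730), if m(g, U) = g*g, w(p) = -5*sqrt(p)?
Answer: 327284358804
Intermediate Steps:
m(g, U) = g**2
(m(394, w(5)) + 438587)*(342418 + 208730) = (394**2 + 438587)*(342418 + 208730) = (155236 + 438587)*551148 = 593823*551148 = 327284358804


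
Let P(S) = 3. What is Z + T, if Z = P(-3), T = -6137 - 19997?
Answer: -26131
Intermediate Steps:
T = -26134
Z = 3
Z + T = 3 - 26134 = -26131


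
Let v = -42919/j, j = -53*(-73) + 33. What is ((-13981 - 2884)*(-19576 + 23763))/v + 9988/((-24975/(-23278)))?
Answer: 6891462124447966/1071902025 ≈ 6.4292e+6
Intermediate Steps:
j = 3902 (j = 3869 + 33 = 3902)
v = -42919/3902 ≈ -10.999
((-13981 - 2884)*(-19576 + 23763))/v + 9988/((-24975/(-23278))) = ((-13981 - 2884)*(-19576 + 23763))/(-42919/3902) + 9988/((-24975/(-23278))) = -16865*4187*(-3902/42919) + 9988/((-24975*(-1/23278))) = -70613755*(-3902/42919) + 9988/(24975/23278) = 275534872010/42919 + 9988*(23278/24975) = 275534872010/42919 + 232500664/24975 = 6891462124447966/1071902025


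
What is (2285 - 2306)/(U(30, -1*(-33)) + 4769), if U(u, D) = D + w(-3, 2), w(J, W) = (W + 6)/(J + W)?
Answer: -7/1598 ≈ -0.0043805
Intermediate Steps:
w(J, W) = (6 + W)/(J + W)
U(u, D) = -8 + D (U(u, D) = D + (6 + 2)/(-3 + 2) = D + 8/(-1) = D - 1*8 = D - 8 = -8 + D)
(2285 - 2306)/(U(30, -1*(-33)) + 4769) = (2285 - 2306)/((-8 - 1*(-33)) + 4769) = -21/((-8 + 33) + 4769) = -21/(25 + 4769) = -21/4794 = -21*1/4794 = -7/1598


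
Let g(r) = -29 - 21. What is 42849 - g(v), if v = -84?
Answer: 42899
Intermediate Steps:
g(r) = -50
42849 - g(v) = 42849 - 1*(-50) = 42849 + 50 = 42899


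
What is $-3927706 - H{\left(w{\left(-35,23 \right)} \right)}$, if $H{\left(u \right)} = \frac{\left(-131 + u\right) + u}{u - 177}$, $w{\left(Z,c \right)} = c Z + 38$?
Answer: $- \frac{3707756129}{944} \approx -3.9277 \cdot 10^{6}$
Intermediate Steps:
$w{\left(Z,c \right)} = 38 + Z c$ ($w{\left(Z,c \right)} = Z c + 38 = 38 + Z c$)
$H{\left(u \right)} = \frac{-131 + 2 u}{-177 + u}$
$-3927706 - H{\left(w{\left(-35,23 \right)} \right)} = -3927706 - \frac{-131 + 2 \left(38 - 805\right)}{-177 + \left(38 - 805\right)} = -3927706 - \frac{-131 + 2 \left(-767\right)}{-177 - 767} = -3927706 - \frac{-131 - 1534}{-944} = -3927706 - \left(- \frac{1}{944}\right) \left(-1665\right) = -3927706 - \frac{1665}{944} = - \frac{3707756129}{944}$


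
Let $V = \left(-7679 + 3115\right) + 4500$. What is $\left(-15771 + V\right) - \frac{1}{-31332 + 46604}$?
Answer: $- \frac{241832121}{15272} \approx -15835.0$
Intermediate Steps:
$V = -64$ ($V = -4564 + 4500 = -64$)
$\left(-15771 + V\right) - \frac{1}{-31332 + 46604} = \left(-15771 - 64\right) - \frac{1}{-31332 + 46604} = -15835 - \frac{1}{15272} = - \frac{241832121}{15272}$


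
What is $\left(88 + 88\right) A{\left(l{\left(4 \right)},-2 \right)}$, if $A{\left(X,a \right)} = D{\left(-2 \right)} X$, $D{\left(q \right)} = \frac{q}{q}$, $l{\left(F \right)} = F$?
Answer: $704$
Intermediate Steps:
$D{\left(q \right)} = 1$
$A{\left(X,a \right)} = X$ ($A{\left(X,a \right)} = 1 X = X$)
$\left(88 + 88\right) A{\left(l{\left(4 \right)},-2 \right)} = \left(88 + 88\right) 4 = 176 \cdot 4 = 704$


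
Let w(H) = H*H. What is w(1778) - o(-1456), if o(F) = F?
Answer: 3162740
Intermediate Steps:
w(H) = H²
w(1778) - o(-1456) = 1778² - 1*(-1456) = 3161284 + 1456 = 3162740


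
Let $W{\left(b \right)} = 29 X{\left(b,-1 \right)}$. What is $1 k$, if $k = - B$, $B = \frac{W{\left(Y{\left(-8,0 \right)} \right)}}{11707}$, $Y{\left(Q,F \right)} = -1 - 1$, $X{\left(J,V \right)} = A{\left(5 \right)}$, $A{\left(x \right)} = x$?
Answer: $- \frac{145}{11707} \approx -0.012386$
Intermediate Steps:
$X{\left(J,V \right)} = 5$
$Y{\left(Q,F \right)} = -2$
$W{\left(b \right)} = 145$ ($W{\left(b \right)} = 29 \cdot 5 = 145$)
$B = \frac{145}{11707} \approx 0.012386$
$k = - \frac{145}{11707}$ ($k = \left(-1\right) \frac{145}{11707} = - \frac{145}{11707} \approx -0.012386$)
$1 k = 1 \left(- \frac{145}{11707}\right) = - \frac{145}{11707}$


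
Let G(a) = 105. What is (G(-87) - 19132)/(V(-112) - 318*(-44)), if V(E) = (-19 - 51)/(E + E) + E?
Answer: -304432/222085 ≈ -1.3708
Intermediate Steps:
V(E) = E - 35/E (V(E) = -70*1/(2*E) + E = -35/E + E = E - 35/E)
(G(-87) - 19132)/(V(-112) - 318*(-44)) = (105 - 19132)/((-112 - 35/(-112)) - 318*(-44)) = -19027/((-112 - 35*(-1/112)) + 13992) = -19027/((-112 + 5/16) + 13992) = -19027/(-1787/16 + 13992) = -19027/222085/16 = -19027*16/222085 = -304432/222085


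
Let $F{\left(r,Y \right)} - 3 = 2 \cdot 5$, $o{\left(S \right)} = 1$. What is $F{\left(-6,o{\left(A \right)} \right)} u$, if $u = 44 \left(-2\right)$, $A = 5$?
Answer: $-1144$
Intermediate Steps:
$u = -88$
$F{\left(r,Y \right)} = 13$ ($F{\left(r,Y \right)} = 3 + 2 \cdot 5 = 3 + 10 = 13$)
$F{\left(-6,o{\left(A \right)} \right)} u = 13 \left(-88\right) = -1144$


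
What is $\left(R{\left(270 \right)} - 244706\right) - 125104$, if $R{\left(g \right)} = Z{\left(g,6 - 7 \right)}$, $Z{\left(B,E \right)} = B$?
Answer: $-369540$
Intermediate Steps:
$R{\left(g \right)} = g$
$\left(R{\left(270 \right)} - 244706\right) - 125104 = \left(270 - 244706\right) - 125104 = -244436 - 125104 = -369540$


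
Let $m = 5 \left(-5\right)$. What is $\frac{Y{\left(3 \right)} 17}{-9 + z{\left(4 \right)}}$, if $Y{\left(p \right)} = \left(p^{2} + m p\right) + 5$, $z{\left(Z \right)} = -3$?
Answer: $\frac{1037}{12} \approx 86.417$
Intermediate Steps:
$m = -25$
$Y{\left(p \right)} = 5 + p^{2} - 25 p$ ($Y{\left(p \right)} = \left(p^{2} - 25 p\right) + 5 = 5 + p^{2} - 25 p$)
$\frac{Y{\left(3 \right)} 17}{-9 + z{\left(4 \right)}} = \frac{\left(5 + 3^{2} - 75\right) 17}{-9 - 3} = \frac{\left(5 + 9 - 75\right) 17}{-12} = \left(-61\right) 17 \left(- \frac{1}{12}\right) = \left(-1037\right) \left(- \frac{1}{12}\right) = \frac{1037}{12}$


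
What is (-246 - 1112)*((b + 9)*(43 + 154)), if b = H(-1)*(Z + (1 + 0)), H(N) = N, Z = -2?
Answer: -2675260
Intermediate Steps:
b = 1 (b = -(-2 + (1 + 0)) = -(-2 + 1) = -1*(-1) = 1)
(-246 - 1112)*((b + 9)*(43 + 154)) = (-246 - 1112)*((1 + 9)*(43 + 154)) = -13580*197 = -1358*1970 = -2675260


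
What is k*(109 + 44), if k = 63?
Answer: 9639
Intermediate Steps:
k*(109 + 44) = 63*(109 + 44) = 63*153 = 9639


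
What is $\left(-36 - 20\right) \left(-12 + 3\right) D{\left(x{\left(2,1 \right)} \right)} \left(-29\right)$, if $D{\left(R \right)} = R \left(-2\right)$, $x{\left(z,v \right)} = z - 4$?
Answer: $-58464$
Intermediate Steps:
$x{\left(z,v \right)} = -4 + z$
$D{\left(R \right)} = - 2 R$
$\left(-36 - 20\right) \left(-12 + 3\right) D{\left(x{\left(2,1 \right)} \right)} \left(-29\right) = \left(-36 - 20\right) \left(-12 + 3\right) \left(- 2 \left(-4 + 2\right)\right) \left(-29\right) = \left(-56\right) \left(-9\right) \left(\left(-2\right) \left(-2\right)\right) \left(-29\right) = 504 \cdot 4 \left(-29\right) = 2016 \left(-29\right) = -58464$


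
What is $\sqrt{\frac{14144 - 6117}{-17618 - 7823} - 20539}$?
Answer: $\frac{i \sqrt{13293958610166}}{25441} \approx 143.32 i$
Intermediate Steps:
$\sqrt{\frac{14144 - 6117}{-17618 - 7823} - 20539} = \sqrt{\frac{8027}{-25441} - 20539} = \sqrt{8027 \left(- \frac{1}{25441}\right) - 20539} = \sqrt{- \frac{8027}{25441} - 20539} = \sqrt{- \frac{522540726}{25441}} = \frac{i \sqrt{13293958610166}}{25441}$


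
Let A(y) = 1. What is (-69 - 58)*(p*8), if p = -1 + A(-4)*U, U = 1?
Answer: 0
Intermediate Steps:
p = 0 (p = -1 + 1*1 = -1 + 1 = 0)
(-69 - 58)*(p*8) = (-69 - 58)*(0*8) = -127*0 = 0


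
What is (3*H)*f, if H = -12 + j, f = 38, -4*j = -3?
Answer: -2565/2 ≈ -1282.5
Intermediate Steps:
j = ¾ (j = -¼*(-3) = ¾ ≈ 0.75000)
H = -45/4 (H = -12 + ¾ = -45/4 ≈ -11.250)
(3*H)*f = (3*(-45/4))*38 = -135/4*38 = -2565/2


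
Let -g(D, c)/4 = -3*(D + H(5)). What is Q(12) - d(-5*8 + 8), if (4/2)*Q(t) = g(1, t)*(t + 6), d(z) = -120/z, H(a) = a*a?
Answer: 11217/4 ≈ 2804.3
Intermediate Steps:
H(a) = a²
g(D, c) = 300 + 12*D (g(D, c) = -(-12)*(D + 5²) = -(-12)*(D + 25) = -(-12)*(25 + D) = -4*(-75 - 3*D) = 300 + 12*D)
Q(t) = 936 + 156*t (Q(t) = ((300 + 12*1)*(t + 6))/2 = ((300 + 12)*(6 + t))/2 = (312*(6 + t))/2 = (1872 + 312*t)/2 = 936 + 156*t)
Q(12) - d(-5*8 + 8) = (936 + 156*12) - (-120)/(-5*8 + 8) = (936 + 1872) - (-120)/(-40 + 8) = 2808 - (-120)/(-32) = 2808 - (-120)*(-1)/32 = 2808 - 1*15/4 = 2808 - 15/4 = 11217/4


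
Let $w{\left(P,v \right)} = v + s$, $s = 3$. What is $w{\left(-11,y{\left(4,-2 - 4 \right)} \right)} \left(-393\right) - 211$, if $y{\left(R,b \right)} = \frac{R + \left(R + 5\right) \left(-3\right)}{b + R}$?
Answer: $- \frac{11819}{2} \approx -5909.5$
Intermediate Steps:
$y{\left(R,b \right)} = \frac{-15 - 2 R}{R + b}$ ($y{\left(R,b \right)} = \frac{R + \left(5 + R\right) \left(-3\right)}{R + b} = \frac{R - \left(15 + 3 R\right)}{R + b} = \frac{-15 - 2 R}{R + b}$)
$w{\left(P,v \right)} = 3 + v$ ($w{\left(P,v \right)} = v + 3 = 3 + v$)
$w{\left(-11,y{\left(4,-2 - 4 \right)} \right)} \left(-393\right) - 211 = \left(3 + \frac{-15 - 8}{4 - 6}\right) \left(-393\right) - 211 = \left(3 + \frac{1}{4 - 6} \left(-23\right)\right) \left(-393\right) - 211 = \left(3 + \frac{1}{-2} \left(-23\right)\right) \left(-393\right) - 211 = \left(3 - - \frac{23}{2}\right) \left(-393\right) - 211 = \left(3 + \frac{23}{2}\right) \left(-393\right) - 211 = \frac{29}{2} \left(-393\right) - 211 = - \frac{11397}{2} - 211 = - \frac{11819}{2}$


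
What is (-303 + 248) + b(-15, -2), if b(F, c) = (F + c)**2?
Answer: 234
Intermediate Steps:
(-303 + 248) + b(-15, -2) = (-303 + 248) + (-15 - 2)**2 = -55 + (-17)**2 = -55 + 289 = 234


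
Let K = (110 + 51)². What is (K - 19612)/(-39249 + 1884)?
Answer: -2103/12455 ≈ -0.16885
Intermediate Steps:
K = 25921 (K = 161² = 25921)
(K - 19612)/(-39249 + 1884) = (25921 - 19612)/(-39249 + 1884) = 6309/(-37365) = 6309*(-1/37365) = -2103/12455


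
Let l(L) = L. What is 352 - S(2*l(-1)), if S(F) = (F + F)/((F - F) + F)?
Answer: 350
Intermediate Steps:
S(F) = 2 (S(F) = (2*F)/(0 + F) = (2*F)/F = 2)
352 - S(2*l(-1)) = 352 - 1*2 = 352 - 2 = 350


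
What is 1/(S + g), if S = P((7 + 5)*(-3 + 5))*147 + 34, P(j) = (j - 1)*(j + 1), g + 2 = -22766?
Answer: 1/61791 ≈ 1.6184e-5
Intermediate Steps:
g = -22768 (g = -2 - 22766 = -22768)
P(j) = (1 + j)*(-1 + j) (P(j) = (-1 + j)*(1 + j) = (1 + j)*(-1 + j))
S = 84559 (S = (-1 + ((7 + 5)*(-3 + 5))**2)*147 + 34 = (-1 + (12*2)**2)*147 + 34 = (-1 + 24**2)*147 + 34 = (-1 + 576)*147 + 34 = 575*147 + 34 = 84525 + 34 = 84559)
1/(S + g) = 1/(84559 - 22768) = 1/61791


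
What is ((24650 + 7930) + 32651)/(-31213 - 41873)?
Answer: -65231/73086 ≈ -0.89252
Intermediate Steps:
((24650 + 7930) + 32651)/(-31213 - 41873) = (32580 + 32651)/(-73086) = 65231*(-1/73086) = -65231/73086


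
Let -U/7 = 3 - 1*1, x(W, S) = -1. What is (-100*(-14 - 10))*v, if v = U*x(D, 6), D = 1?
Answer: 33600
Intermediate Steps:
U = -14 (U = -7*(3 - 1*1) = -7*(3 - 1) = -7*2 = -14)
v = 14 (v = -14*(-1) = 14)
(-100*(-14 - 10))*v = -100*(-14 - 10)*14 = -100*(-24)*14 = 2400*14 = 33600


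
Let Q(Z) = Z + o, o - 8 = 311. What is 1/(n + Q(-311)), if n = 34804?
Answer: 1/34812 ≈ 2.8726e-5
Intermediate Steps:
o = 319 (o = 8 + 311 = 319)
Q(Z) = 319 + Z (Q(Z) = Z + 319 = 319 + Z)
1/(n + Q(-311)) = 1/(34804 + (319 - 311)) = 1/(34804 + 8) = 1/34812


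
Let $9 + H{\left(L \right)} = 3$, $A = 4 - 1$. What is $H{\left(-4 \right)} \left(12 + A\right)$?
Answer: $-90$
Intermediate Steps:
$A = 3$
$H{\left(L \right)} = -6$ ($H{\left(L \right)} = -9 + 3 = -6$)
$H{\left(-4 \right)} \left(12 + A\right) = - 6 \left(12 + 3\right) = \left(-6\right) 15 = -90$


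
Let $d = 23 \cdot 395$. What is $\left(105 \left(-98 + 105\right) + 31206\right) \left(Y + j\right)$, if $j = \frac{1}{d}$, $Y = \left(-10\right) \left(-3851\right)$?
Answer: $\frac{11174985294291}{9085} \approx 1.23 \cdot 10^{9}$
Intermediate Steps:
$Y = 38510$
$d = 9085$
$j = \frac{1}{9085} \approx 0.00011007$
$\left(105 \left(-98 + 105\right) + 31206\right) \left(Y + j\right) = \left(105 \left(-98 + 105\right) + 31206\right) \left(38510 + \frac{1}{9085}\right) = \left(105 \cdot 7 + 31206\right) \frac{349863351}{9085} = \left(735 + 31206\right) \frac{349863351}{9085} = 31941 \cdot \frac{349863351}{9085} = \frac{11174985294291}{9085}$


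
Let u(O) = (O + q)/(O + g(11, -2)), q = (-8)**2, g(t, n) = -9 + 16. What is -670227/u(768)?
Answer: -519425925/832 ≈ -6.2431e+5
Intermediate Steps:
g(t, n) = 7
q = 64
u(O) = (64 + O)/(7 + O) (u(O) = (O + 64)/(O + 7) = (64 + O)/(7 + O))
-670227/u(768) = -670227*(7 + 768)/(64 + 768) = -670227/(832/775) = -670227/((1/775)*832) = -670227/832/775 = -670227*775/832 = -519425925/832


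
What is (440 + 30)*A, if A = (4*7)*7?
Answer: 92120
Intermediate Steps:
A = 196 (A = 28*7 = 196)
(440 + 30)*A = (440 + 30)*196 = 470*196 = 92120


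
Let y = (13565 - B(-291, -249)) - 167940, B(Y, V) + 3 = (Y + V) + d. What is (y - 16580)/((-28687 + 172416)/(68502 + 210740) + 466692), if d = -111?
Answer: -47555191842/130320151193 ≈ -0.36491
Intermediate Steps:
B(Y, V) = -114 + V + Y (B(Y, V) = -3 + ((Y + V) - 111) = -3 + ((V + Y) - 111) = -3 + (-111 + V + Y) = -114 + V + Y)
y = -153721 (y = (13565 - (-114 - 249 - 291)) - 167940 = (13565 - 1*(-654)) - 167940 = (13565 + 654) - 167940 = 14219 - 167940 = -153721)
(y - 16580)/((-28687 + 172416)/(68502 + 210740) + 466692) = (-153721 - 16580)/((-28687 + 172416)/(68502 + 210740) + 466692) = -170301/(143729/279242 + 466692) = -170301/130320151193/279242 = -170301*279242/130320151193 = -47555191842/130320151193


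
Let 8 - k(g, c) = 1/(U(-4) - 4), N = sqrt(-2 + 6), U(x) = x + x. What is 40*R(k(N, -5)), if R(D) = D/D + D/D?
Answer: 80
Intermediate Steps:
U(x) = 2*x
N = 2 (N = sqrt(4) = 2)
k(g, c) = 97/12 (k(g, c) = 8 - 1/(2*(-4) - 4) = 8 - 1/(-8 - 4) = 8 - 1/(-12) = 8 - 1*(-1/12) = 8 + 1/12 = 97/12)
R(D) = 2 (R(D) = 1 + 1 = 2)
40*R(k(N, -5)) = 40*2 = 80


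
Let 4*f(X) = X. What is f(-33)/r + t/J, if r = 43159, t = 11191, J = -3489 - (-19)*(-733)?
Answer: -483136051/751657144 ≈ -0.64276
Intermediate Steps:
f(X) = X/4
J = -17416 (J = -3489 - 1*13927 = -3489 - 13927 = -17416)
f(-33)/r + t/J = ((1/4)*(-33))/43159 + 11191/(-17416) = -33/4*1/43159 + 11191*(-1/17416) = -33/172636 - 11191/17416 = -483136051/751657144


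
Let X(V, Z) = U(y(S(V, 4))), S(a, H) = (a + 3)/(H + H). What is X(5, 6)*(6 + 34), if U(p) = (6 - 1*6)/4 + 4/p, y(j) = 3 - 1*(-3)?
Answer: 80/3 ≈ 26.667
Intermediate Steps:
S(a, H) = (3 + a)/(2*H) (S(a, H) = (3 + a)/((2*H)) = (3 + a)*(1/(2*H)) = (3 + a)/(2*H))
y(j) = 6 (y(j) = 3 + 3 = 6)
U(p) = 4/p (U(p) = (6 - 6)*(¼) + 4/p = 0*(¼) + 4/p = 0 + 4/p = 4/p)
X(V, Z) = ⅔ (X(V, Z) = 4/6 = 4*(⅙) = ⅔)
X(5, 6)*(6 + 34) = 2*(6 + 34)/3 = (⅔)*40 = 80/3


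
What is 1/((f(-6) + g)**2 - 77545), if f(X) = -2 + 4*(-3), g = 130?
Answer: -1/64089 ≈ -1.5603e-5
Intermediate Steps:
f(X) = -14 (f(X) = -2 - 12 = -14)
1/((f(-6) + g)**2 - 77545) = 1/((-14 + 130)**2 - 77545) = 1/(116**2 - 77545) = 1/(13456 - 77545) = 1/(-64089) = -1/64089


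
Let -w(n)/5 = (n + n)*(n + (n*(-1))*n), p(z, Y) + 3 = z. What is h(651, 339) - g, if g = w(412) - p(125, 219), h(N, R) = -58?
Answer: -697647776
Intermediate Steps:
p(z, Y) = -3 + z
w(n) = -10*n*(n - n**2) (w(n) = -5*(n + n)*(n + (n*(-1))*n) = -5*2*n*(n + (-n)*n) = -5*2*n*(n - n**2) = -10*n*(n - n**2))
g = 697647718 (g = 10*412**2*(-1 + 412) - (-3 + 125) = 10*169744*411 - 1*122 = 697647840 - 122 = 697647718)
h(651, 339) - g = -58 - 1*697647718 = -58 - 697647718 = -697647776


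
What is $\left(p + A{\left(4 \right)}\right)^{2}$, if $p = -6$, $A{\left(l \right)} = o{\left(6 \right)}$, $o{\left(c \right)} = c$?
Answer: $0$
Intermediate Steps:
$A{\left(l \right)} = 6$
$\left(p + A{\left(4 \right)}\right)^{2} = \left(-6 + 6\right)^{2} = 0^{2} = 0$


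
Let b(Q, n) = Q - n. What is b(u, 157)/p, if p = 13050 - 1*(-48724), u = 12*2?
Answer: -133/61774 ≈ -0.0021530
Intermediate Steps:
u = 24
p = 61774 (p = 13050 + 48724 = 61774)
b(u, 157)/p = (24 - 1*157)/61774 = (24 - 157)*(1/61774) = -133*1/61774 = -133/61774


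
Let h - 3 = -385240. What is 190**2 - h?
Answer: 421337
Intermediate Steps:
h = -385237 (h = 3 - 385240 = -385237)
190**2 - h = 190**2 - 1*(-385237) = 36100 + 385237 = 421337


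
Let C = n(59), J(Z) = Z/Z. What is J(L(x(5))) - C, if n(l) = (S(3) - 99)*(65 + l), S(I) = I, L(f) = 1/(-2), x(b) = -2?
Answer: 11905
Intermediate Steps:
L(f) = -1/2
J(Z) = 1
n(l) = -6240 - 96*l (n(l) = (3 - 99)*(65 + l) = -96*(65 + l) = -6240 - 96*l)
C = -11904 (C = -6240 - 96*59 = -6240 - 5664 = -11904)
J(L(x(5))) - C = 1 - 1*(-11904) = 1 + 11904 = 11905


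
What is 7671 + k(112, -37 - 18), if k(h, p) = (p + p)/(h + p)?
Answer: 437137/57 ≈ 7669.1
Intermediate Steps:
k(h, p) = 2*p/(h + p) (k(h, p) = (2*p)/(h + p) = 2*p/(h + p))
7671 + k(112, -37 - 18) = 7671 + 2*(-37 - 18)/(112 + (-37 - 18)) = 7671 + 2*(-55)/(112 - 55) = 7671 + 2*(-55)/57 = 7671 + 2*(-55)*(1/57) = 7671 - 110/57 = 437137/57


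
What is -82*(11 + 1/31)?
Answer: -28044/31 ≈ -904.65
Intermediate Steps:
-82*(11 + 1/31) = -82*342/31 = -28044/31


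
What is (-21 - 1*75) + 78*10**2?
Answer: 7704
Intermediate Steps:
(-21 - 1*75) + 78*10**2 = (-21 - 75) + 78*100 = -96 + 7800 = 7704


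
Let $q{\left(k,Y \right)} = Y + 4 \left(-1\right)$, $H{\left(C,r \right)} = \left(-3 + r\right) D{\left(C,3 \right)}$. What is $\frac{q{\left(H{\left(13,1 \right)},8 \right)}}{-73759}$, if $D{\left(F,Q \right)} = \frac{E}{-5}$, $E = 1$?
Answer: $- \frac{4}{73759} \approx -5.4231 \cdot 10^{-5}$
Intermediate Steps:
$D{\left(F,Q \right)} = - \frac{1}{5}$ ($D{\left(F,Q \right)} = 1 \frac{1}{-5} = 1 \left(- \frac{1}{5}\right) = - \frac{1}{5}$)
$H{\left(C,r \right)} = \frac{3}{5} - \frac{r}{5}$ ($H{\left(C,r \right)} = \left(-3 + r\right) \left(- \frac{1}{5}\right) = \frac{3}{5} - \frac{r}{5}$)
$q{\left(k,Y \right)} = -4 + Y$ ($q{\left(k,Y \right)} = Y - 4 = -4 + Y$)
$\frac{q{\left(H{\left(13,1 \right)},8 \right)}}{-73759} = \frac{-4 + 8}{-73759} = 4 \left(- \frac{1}{73759}\right) = - \frac{4}{73759}$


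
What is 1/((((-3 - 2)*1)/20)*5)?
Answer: -⅘ ≈ -0.80000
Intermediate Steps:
1/((((-3 - 2)*1)/20)*5) = 1/(((-5*1)/20)*5) = 1/(((1/20)*(-5))*5) = 1/(-¼*5) = 1/(-5/4) = -⅘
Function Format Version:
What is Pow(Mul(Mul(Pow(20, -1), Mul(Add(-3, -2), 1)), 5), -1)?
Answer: Rational(-4, 5) ≈ -0.80000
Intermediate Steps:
Pow(Mul(Mul(Pow(20, -1), Mul(Add(-3, -2), 1)), 5), -1) = Pow(Mul(Mul(Rational(1, 20), Mul(-5, 1)), 5), -1) = Pow(Mul(Mul(Rational(1, 20), -5), 5), -1) = Pow(Mul(Rational(-1, 4), 5), -1) = Pow(Rational(-5, 4), -1) = Rational(-4, 5)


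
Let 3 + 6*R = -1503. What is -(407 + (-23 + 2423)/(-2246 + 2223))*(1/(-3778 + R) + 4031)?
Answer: -4915343086/4029 ≈ -1.2200e+6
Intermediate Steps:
R = -251 (R = -½ + (⅙)*(-1503) = -½ - 501/2 = -251)
-(407 + (-23 + 2423)/(-2246 + 2223))*(1/(-3778 + R) + 4031) = -(407 + (-23 + 2423)/(-2246 + 2223))*(1/(-3778 - 251) + 4031) = -(407 + 2400/(-23))*(1/(-4029) + 4031) = -(407 + 2400*(-1/23))*(-1/4029 + 4031) = -(407 - 2400/23)*16240898/4029 = -6961*16240898/(23*4029) = -1*4915343086/4029 = -4915343086/4029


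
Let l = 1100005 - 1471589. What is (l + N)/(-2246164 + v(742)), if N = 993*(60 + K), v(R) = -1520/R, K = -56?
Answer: 34096013/208331901 ≈ 0.16366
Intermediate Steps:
N = 3972 (N = 993*(60 - 56) = 993*4 = 3972)
l = -371584
(l + N)/(-2246164 + v(742)) = (-371584 + 3972)/(-2246164 - 1520/742) = -367612/(-2246164 - 1520*1/742) = -367612/(-2246164 - 760/371) = -367612/(-833327604/371) = -367612*(-371/833327604) = 34096013/208331901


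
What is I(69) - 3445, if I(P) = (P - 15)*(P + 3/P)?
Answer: 6517/23 ≈ 283.35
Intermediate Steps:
I(P) = (-15 + P)*(P + 3/P)
I(69) - 3445 = (3 + 69² - 45/69 - 15*69) - 3445 = (3 + 4761 - 45*1/69 - 1035) - 3445 = (3 + 4761 - 15/23 - 1035) - 3445 = 85752/23 - 3445 = 6517/23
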